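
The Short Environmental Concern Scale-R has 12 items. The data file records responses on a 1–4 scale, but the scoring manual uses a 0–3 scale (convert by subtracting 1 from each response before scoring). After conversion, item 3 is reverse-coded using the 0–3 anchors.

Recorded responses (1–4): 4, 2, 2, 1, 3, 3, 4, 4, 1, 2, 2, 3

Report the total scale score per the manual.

Convert to 0–3: 3, 1, 1, 0, 2, 2, 3, 3, 0, 1, 1, 2
Reverse-coded (on a 0–3 scale, reversed = 3 − raw):
  item 3: 3 − 1 = 2
Scored: 3, 1, 2, 0, 2, 2, 3, 3, 0, 1, 1, 2
Total = 20

20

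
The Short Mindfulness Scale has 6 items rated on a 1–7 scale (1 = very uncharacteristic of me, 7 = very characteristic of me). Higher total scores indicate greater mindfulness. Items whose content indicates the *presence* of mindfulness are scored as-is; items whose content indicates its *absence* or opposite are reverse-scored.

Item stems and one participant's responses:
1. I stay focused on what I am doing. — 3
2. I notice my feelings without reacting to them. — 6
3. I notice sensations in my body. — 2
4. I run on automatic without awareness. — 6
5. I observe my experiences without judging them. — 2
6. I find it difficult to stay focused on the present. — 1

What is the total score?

22

Items 4, 6 describe the absence/opposite of mindfulness → reverse-score.
reversed = (1+7) − raw = 8 − raw.
  item 1: 3
  item 2: 6
  item 3: 2
  item 4: 8 − 6 = 2
  item 5: 2
  item 6: 8 − 1 = 7
Total = 3 + 6 + 2 + 2 + 2 + 7 = 22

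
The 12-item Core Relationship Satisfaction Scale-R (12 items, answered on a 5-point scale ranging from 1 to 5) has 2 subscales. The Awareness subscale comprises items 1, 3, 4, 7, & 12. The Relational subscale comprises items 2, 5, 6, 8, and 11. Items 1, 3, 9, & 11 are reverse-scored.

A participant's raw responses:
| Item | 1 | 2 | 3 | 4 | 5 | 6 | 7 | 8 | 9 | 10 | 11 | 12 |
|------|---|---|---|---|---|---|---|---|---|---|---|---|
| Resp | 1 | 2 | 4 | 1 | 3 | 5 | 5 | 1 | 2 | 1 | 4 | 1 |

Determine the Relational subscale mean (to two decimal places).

2.60

Relational items: 2, 5, 6, 8, 11.
Of these, item 11 is reverse-scored; reverse-coded value = 6 − response.
  item 2: 2
  item 5: 3
  item 6: 5
  item 8: 1
  item 11: 6 − 4 = 2
Sum = 2 + 3 + 5 + 1 + 2 = 13
Mean = 13 / 5 = 2.60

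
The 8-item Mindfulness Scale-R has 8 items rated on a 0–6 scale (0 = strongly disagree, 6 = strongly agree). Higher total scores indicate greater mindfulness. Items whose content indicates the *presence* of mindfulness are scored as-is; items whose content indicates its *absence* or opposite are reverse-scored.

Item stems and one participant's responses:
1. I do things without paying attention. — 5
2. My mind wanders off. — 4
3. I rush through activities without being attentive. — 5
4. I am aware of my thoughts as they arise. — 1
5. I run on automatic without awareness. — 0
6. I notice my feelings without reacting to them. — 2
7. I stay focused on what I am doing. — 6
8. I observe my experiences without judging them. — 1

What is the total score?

Items 1, 2, 3, 5 describe the absence/opposite of mindfulness → reverse-score.
reverse-coded value = 6 − response.
  item 1: 6 − 5 = 1
  item 2: 6 − 4 = 2
  item 3: 6 − 5 = 1
  item 4: 1
  item 5: 6 − 0 = 6
  item 6: 2
  item 7: 6
  item 8: 1
Total = 1 + 2 + 1 + 1 + 6 + 2 + 6 + 1 = 20

20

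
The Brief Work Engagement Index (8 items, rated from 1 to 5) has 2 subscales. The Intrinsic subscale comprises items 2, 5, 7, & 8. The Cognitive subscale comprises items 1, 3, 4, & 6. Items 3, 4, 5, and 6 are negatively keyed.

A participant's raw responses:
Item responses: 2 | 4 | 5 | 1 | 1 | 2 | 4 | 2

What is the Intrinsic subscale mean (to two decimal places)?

3.75

Intrinsic items: 2, 5, 7, 8.
Of these, item 5 is negatively keyed; on a 1–5 scale, reversed = 6 − raw.
  item 2: 4
  item 5: 6 − 1 = 5
  item 7: 4
  item 8: 2
Sum = 4 + 5 + 4 + 2 = 15
Mean = 15 / 4 = 3.75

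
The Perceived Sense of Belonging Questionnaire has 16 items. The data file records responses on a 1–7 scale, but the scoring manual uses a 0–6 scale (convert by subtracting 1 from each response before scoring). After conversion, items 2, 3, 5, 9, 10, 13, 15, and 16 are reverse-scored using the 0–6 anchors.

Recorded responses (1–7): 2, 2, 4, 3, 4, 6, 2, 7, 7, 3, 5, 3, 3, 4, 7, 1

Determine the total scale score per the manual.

Convert to 0–6: 1, 1, 3, 2, 3, 5, 1, 6, 6, 2, 4, 2, 2, 3, 6, 0
Reverse-coded (reversed = (0+6) − raw = 6 − raw):
  item 2: 6 − 1 = 5
  item 3: 6 − 3 = 3
  item 5: 6 − 3 = 3
  item 9: 6 − 6 = 0
  item 10: 6 − 2 = 4
  item 13: 6 − 2 = 4
  item 15: 6 − 6 = 0
  item 16: 6 − 0 = 6
Scored: 1, 5, 3, 2, 3, 5, 1, 6, 0, 4, 4, 2, 4, 3, 0, 6
Total = 49

49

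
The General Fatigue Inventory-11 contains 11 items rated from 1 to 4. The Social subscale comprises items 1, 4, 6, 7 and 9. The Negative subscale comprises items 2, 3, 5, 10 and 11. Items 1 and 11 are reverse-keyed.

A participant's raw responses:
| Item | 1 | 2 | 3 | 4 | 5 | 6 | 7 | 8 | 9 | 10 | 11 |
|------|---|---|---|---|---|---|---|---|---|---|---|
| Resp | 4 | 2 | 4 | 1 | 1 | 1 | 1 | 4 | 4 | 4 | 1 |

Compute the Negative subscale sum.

15

Negative items: 2, 3, 5, 10, 11.
Of these, item 11 is reverse-keyed; reverse-coded value = 5 − response.
  item 2: 2
  item 3: 4
  item 5: 1
  item 10: 4
  item 11: 5 − 1 = 4
Sum = 2 + 4 + 1 + 4 + 4 = 15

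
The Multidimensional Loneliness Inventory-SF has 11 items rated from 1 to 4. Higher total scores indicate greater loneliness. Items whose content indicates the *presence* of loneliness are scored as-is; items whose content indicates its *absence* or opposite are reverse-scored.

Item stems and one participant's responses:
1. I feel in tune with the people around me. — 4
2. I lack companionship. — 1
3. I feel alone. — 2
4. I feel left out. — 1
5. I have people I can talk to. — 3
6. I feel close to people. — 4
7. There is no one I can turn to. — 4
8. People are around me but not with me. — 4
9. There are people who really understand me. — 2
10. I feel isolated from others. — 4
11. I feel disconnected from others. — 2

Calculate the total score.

Items 1, 5, 6, 9 describe the absence/opposite of loneliness → reverse-score.
reversed = (1+4) − raw = 5 − raw.
  item 1: 5 − 4 = 1
  item 2: 1
  item 3: 2
  item 4: 1
  item 5: 5 − 3 = 2
  item 6: 5 − 4 = 1
  item 7: 4
  item 8: 4
  item 9: 5 − 2 = 3
  item 10: 4
  item 11: 2
Total = 1 + 1 + 2 + 1 + 2 + 1 + 4 + 4 + 3 + 4 + 2 = 25

25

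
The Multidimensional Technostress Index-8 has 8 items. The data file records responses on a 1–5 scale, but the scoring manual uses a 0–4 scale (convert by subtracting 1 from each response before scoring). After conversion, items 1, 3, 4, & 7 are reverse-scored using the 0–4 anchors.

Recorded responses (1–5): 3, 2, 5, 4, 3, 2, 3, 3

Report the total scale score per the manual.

11

Convert to 0–4: 2, 1, 4, 3, 2, 1, 2, 2
Reverse-coded (on a 0–4 scale, reversed = 4 − raw):
  item 1: 4 − 2 = 2
  item 3: 4 − 4 = 0
  item 4: 4 − 3 = 1
  item 7: 4 − 2 = 2
Scored: 2, 1, 0, 1, 2, 1, 2, 2
Total = 11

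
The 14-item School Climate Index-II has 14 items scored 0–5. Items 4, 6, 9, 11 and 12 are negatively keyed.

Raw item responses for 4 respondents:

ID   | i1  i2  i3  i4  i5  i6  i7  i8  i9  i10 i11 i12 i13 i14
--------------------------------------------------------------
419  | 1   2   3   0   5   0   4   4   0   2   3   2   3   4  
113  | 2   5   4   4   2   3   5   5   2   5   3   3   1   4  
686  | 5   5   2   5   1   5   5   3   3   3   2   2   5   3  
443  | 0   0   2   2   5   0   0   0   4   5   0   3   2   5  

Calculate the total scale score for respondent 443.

Respondent 443 raw: 0, 0, 2, 2, 5, 0, 0, 0, 4, 5, 0, 3, 2, 5.
Reverse-coded (reversed = (0+5) − raw = 5 − raw):
  item 1: 0
  item 2: 0
  item 3: 2
  item 4: 5 − 2 = 3
  item 5: 5
  item 6: 5 − 0 = 5
  item 7: 0
  item 8: 0
  item 9: 5 − 4 = 1
  item 10: 5
  item 11: 5 − 0 = 5
  item 12: 5 − 3 = 2
  item 13: 2
  item 14: 5
Sum = 0 + 0 + 2 + 3 + 5 + 5 + 0 + 0 + 1 + 5 + 5 + 2 + 2 + 5 = 35

35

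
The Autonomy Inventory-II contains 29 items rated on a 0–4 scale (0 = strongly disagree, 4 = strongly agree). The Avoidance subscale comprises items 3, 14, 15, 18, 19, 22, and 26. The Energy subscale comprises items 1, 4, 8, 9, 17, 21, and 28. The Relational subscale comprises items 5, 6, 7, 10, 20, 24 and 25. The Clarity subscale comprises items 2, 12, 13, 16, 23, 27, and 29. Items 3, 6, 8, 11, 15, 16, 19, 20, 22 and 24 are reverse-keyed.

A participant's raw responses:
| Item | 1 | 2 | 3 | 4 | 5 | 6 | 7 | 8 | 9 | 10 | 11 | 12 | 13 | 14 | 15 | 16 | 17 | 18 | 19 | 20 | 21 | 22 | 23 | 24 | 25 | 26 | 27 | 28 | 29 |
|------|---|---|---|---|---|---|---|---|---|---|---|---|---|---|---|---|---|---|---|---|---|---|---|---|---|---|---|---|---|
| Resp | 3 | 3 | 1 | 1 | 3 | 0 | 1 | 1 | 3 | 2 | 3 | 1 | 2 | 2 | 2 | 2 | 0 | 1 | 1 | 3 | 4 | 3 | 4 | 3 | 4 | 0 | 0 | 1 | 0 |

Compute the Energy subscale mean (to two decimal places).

2.14

Energy items: 1, 4, 8, 9, 17, 21, 28.
Of these, item 8 is reverse-keyed; reverse-coded value = 4 − response.
  item 1: 3
  item 4: 1
  item 8: 4 − 1 = 3
  item 9: 3
  item 17: 0
  item 21: 4
  item 28: 1
Sum = 3 + 1 + 3 + 3 + 0 + 4 + 1 = 15
Mean = 15 / 7 = 2.14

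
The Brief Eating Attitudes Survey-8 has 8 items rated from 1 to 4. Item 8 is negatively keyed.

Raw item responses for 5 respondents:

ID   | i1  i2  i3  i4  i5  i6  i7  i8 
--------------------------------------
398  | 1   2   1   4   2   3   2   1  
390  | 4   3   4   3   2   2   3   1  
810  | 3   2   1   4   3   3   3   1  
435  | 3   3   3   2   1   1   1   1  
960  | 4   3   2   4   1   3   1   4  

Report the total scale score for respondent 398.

Respondent 398 raw: 1, 2, 1, 4, 2, 3, 2, 1.
Reverse-coded (reversed = (1+4) − raw = 5 − raw):
  item 1: 1
  item 2: 2
  item 3: 1
  item 4: 4
  item 5: 2
  item 6: 3
  item 7: 2
  item 8: 5 − 1 = 4
Sum = 1 + 2 + 1 + 4 + 2 + 3 + 2 + 4 = 19

19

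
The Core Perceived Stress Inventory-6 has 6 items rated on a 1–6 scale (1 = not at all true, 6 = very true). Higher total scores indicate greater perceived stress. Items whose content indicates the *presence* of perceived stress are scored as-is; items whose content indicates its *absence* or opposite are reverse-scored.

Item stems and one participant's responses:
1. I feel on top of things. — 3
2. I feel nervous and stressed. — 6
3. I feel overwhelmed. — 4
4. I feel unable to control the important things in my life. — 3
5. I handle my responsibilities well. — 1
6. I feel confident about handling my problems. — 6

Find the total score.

24

Items 1, 5, 6 describe the absence/opposite of perceived stress → reverse-score.
reverse-coded value = 7 − response.
  item 1: 7 − 3 = 4
  item 2: 6
  item 3: 4
  item 4: 3
  item 5: 7 − 1 = 6
  item 6: 7 − 6 = 1
Total = 4 + 6 + 4 + 3 + 6 + 1 = 24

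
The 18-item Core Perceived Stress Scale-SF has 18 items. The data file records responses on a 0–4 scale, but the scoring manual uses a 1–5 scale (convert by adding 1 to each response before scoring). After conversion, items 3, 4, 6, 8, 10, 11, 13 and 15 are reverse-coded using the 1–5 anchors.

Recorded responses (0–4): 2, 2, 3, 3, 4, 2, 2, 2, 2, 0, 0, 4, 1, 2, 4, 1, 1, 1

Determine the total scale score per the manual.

Convert to 1–5: 3, 3, 4, 4, 5, 3, 3, 3, 3, 1, 1, 5, 2, 3, 5, 2, 2, 2
Reverse-coded (reverse-coded value = 6 − response):
  item 3: 6 − 4 = 2
  item 4: 6 − 4 = 2
  item 6: 6 − 3 = 3
  item 8: 6 − 3 = 3
  item 10: 6 − 1 = 5
  item 11: 6 − 1 = 5
  item 13: 6 − 2 = 4
  item 15: 6 − 5 = 1
Scored: 3, 3, 2, 2, 5, 3, 3, 3, 3, 5, 5, 5, 4, 3, 1, 2, 2, 2
Total = 56

56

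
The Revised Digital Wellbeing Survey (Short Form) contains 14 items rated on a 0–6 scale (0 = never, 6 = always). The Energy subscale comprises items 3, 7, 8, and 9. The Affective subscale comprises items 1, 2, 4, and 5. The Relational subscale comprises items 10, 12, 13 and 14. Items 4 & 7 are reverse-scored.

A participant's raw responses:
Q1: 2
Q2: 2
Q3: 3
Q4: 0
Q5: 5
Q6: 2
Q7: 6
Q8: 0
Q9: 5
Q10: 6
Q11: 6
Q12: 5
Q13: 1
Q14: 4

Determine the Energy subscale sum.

8

Energy items: 3, 7, 8, 9.
Of these, item 7 is reverse-scored; reverse-coded value = 6 − response.
  item 3: 3
  item 7: 6 − 6 = 0
  item 8: 0
  item 9: 5
Sum = 3 + 0 + 0 + 5 = 8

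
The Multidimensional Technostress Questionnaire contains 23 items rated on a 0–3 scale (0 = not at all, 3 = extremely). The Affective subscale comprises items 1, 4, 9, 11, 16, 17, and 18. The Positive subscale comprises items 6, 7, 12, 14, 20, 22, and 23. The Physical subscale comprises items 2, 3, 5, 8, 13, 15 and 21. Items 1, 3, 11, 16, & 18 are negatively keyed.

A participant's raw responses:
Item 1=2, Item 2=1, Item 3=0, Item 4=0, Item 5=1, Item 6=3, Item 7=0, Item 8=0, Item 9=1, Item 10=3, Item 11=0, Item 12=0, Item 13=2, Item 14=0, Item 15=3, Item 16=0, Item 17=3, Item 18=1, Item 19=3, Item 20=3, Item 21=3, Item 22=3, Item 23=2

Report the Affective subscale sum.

13

Affective items: 1, 4, 9, 11, 16, 17, 18.
Of these, items 1, 11, 16, and 18 are negatively keyed; reverse-coded value = 3 − response.
  item 1: 3 − 2 = 1
  item 4: 0
  item 9: 1
  item 11: 3 − 0 = 3
  item 16: 3 − 0 = 3
  item 17: 3
  item 18: 3 − 1 = 2
Sum = 1 + 0 + 1 + 3 + 3 + 3 + 2 = 13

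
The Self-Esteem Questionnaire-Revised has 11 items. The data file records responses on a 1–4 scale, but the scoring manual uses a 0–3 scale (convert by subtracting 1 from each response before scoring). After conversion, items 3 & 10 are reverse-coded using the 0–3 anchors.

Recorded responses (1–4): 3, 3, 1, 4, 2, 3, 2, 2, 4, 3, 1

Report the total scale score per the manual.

Convert to 0–3: 2, 2, 0, 3, 1, 2, 1, 1, 3, 2, 0
Reverse-coded (reversed = (0+3) − raw = 3 − raw):
  item 3: 3 − 0 = 3
  item 10: 3 − 2 = 1
Scored: 2, 2, 3, 3, 1, 2, 1, 1, 3, 1, 0
Total = 19

19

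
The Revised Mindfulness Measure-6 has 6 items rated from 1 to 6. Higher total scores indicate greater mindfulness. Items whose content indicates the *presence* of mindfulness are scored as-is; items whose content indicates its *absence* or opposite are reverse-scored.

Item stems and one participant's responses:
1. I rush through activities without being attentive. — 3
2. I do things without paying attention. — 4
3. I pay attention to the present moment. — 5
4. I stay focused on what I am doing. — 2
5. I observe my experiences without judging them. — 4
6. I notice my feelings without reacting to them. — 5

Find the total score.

Items 1, 2 describe the absence/opposite of mindfulness → reverse-score.
on a 1–6 scale, reversed = 7 − raw.
  item 1: 7 − 3 = 4
  item 2: 7 − 4 = 3
  item 3: 5
  item 4: 2
  item 5: 4
  item 6: 5
Total = 4 + 3 + 5 + 2 + 4 + 5 = 23

23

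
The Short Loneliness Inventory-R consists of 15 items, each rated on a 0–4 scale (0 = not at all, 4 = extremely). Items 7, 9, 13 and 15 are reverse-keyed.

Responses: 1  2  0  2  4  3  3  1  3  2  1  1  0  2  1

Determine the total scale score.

28

Apply reverse scoring (reversed = (0+4) − raw = 4 − raw):
  item 7: 4 − 3 = 1
  item 9: 4 − 3 = 1
  item 13: 4 − 0 = 4
  item 15: 4 − 1 = 3
Scored items: 1, 2, 0, 2, 4, 3, 1, 1, 1, 2, 1, 1, 4, 2, 3
Total = 1 + 2 + 0 + 2 + 4 + 3 + 1 + 1 + 1 + 2 + 1 + 1 + 4 + 2 + 3 = 28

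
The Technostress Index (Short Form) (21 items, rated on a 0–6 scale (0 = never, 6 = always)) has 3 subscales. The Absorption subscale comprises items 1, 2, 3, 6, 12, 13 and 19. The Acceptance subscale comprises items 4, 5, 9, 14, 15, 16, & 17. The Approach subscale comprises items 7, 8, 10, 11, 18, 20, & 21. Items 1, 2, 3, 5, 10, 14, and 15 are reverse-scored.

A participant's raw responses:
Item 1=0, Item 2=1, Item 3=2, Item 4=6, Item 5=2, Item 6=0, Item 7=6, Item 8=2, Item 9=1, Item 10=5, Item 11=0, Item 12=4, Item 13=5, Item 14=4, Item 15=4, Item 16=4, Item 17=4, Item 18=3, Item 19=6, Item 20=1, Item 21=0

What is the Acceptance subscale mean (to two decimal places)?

3.29

Acceptance items: 4, 5, 9, 14, 15, 16, 17.
Of these, items 5, 14, & 15 are reverse-scored; reversed = (0+6) − raw = 6 − raw.
  item 4: 6
  item 5: 6 − 2 = 4
  item 9: 1
  item 14: 6 − 4 = 2
  item 15: 6 − 4 = 2
  item 16: 4
  item 17: 4
Sum = 6 + 4 + 1 + 2 + 2 + 4 + 4 = 23
Mean = 23 / 7 = 3.29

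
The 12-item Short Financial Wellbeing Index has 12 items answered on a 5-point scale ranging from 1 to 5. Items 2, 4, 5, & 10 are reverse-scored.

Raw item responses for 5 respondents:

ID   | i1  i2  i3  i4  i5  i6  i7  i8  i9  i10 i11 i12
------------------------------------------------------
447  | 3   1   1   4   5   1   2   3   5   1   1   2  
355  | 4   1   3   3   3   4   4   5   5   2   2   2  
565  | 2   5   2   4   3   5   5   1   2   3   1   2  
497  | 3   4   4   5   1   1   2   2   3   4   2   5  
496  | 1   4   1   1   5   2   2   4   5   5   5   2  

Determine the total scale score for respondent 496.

31

Respondent 496 raw: 1, 4, 1, 1, 5, 2, 2, 4, 5, 5, 5, 2.
Reverse-coded (reverse-coded value = 6 − response):
  item 1: 1
  item 2: 6 − 4 = 2
  item 3: 1
  item 4: 6 − 1 = 5
  item 5: 6 − 5 = 1
  item 6: 2
  item 7: 2
  item 8: 4
  item 9: 5
  item 10: 6 − 5 = 1
  item 11: 5
  item 12: 2
Sum = 1 + 2 + 1 + 5 + 1 + 2 + 2 + 4 + 5 + 1 + 5 + 2 = 31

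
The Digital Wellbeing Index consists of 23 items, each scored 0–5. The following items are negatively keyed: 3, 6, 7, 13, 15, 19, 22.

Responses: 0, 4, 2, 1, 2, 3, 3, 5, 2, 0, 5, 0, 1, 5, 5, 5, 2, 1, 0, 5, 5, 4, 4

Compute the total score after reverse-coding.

Raw sum = 64. Negatively keyed items: 3, 6, 7, 13, 15, 19, 22; their raw sum = 18.
Each reversal replaces raw with 5 − raw, changing the total by 5 − 2·raw per item.
Total = 64 + 7·5 − 2·18 = 64 + 35 − 36 = 63

63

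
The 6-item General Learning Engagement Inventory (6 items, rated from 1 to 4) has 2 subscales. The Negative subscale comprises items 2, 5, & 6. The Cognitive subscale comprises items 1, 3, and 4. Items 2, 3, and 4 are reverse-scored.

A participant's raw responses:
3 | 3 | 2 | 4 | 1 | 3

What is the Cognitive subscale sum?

Cognitive items: 1, 3, 4.
Of these, items 3 & 4 are reverse-scored; on a 1–4 scale, reversed = 5 − raw.
  item 1: 3
  item 3: 5 − 2 = 3
  item 4: 5 − 4 = 1
Sum = 3 + 3 + 1 = 7

7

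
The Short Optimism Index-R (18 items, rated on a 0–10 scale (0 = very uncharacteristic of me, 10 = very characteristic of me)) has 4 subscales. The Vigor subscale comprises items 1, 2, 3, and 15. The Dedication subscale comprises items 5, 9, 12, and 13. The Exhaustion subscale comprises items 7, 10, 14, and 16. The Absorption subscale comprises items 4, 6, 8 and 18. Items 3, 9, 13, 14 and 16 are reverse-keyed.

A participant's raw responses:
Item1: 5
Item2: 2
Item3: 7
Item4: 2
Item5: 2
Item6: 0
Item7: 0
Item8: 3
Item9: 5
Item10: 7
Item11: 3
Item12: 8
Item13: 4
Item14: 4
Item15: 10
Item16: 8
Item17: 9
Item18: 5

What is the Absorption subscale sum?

10

Absorption items: 4, 6, 8, 18.
  item 4: 2
  item 6: 0
  item 8: 3
  item 18: 5
Sum = 2 + 0 + 3 + 5 = 10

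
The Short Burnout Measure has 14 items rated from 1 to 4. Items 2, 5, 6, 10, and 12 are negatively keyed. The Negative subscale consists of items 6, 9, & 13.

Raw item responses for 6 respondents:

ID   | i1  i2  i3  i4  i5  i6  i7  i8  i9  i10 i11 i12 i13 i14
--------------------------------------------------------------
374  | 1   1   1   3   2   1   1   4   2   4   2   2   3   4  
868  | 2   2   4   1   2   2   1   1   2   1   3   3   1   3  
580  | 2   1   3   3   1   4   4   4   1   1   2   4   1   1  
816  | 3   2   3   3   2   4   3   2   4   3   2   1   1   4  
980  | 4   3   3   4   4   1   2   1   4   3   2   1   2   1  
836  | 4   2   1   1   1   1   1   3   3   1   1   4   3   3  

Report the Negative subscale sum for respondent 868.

6

Respondent 868 raw: 2, 2, 4, 1, 2, 2, 1, 1, 2, 1, 3, 3, 1, 3.
Negative items: 6, 9, 13.
Reverse-coded (reverse-coded value = 5 − response):
  item 6: 5 − 2 = 3
  item 9: 2
  item 13: 1
Sum = 3 + 2 + 1 = 6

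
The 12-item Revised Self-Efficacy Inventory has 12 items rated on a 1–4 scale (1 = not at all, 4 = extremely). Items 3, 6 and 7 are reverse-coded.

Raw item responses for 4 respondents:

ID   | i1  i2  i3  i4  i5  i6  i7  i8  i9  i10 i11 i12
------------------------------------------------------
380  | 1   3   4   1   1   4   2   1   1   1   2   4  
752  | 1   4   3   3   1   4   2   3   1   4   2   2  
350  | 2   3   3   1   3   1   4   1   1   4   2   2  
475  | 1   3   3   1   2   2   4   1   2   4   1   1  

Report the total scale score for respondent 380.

20

Respondent 380 raw: 1, 3, 4, 1, 1, 4, 2, 1, 1, 1, 2, 4.
Reverse-coded (reverse-coded value = 5 − response):
  item 1: 1
  item 2: 3
  item 3: 5 − 4 = 1
  item 4: 1
  item 5: 1
  item 6: 5 − 4 = 1
  item 7: 5 − 2 = 3
  item 8: 1
  item 9: 1
  item 10: 1
  item 11: 2
  item 12: 4
Sum = 1 + 3 + 1 + 1 + 1 + 1 + 3 + 1 + 1 + 1 + 2 + 4 = 20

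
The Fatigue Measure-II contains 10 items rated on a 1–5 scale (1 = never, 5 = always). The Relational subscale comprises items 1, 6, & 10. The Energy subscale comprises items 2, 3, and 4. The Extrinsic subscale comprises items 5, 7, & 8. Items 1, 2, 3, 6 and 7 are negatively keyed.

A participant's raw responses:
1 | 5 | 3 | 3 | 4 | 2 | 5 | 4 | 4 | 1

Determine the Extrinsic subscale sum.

Extrinsic items: 5, 7, 8.
Of these, item 7 is negatively keyed; reverse-coded value = 6 − response.
  item 5: 4
  item 7: 6 − 5 = 1
  item 8: 4
Sum = 4 + 1 + 4 = 9

9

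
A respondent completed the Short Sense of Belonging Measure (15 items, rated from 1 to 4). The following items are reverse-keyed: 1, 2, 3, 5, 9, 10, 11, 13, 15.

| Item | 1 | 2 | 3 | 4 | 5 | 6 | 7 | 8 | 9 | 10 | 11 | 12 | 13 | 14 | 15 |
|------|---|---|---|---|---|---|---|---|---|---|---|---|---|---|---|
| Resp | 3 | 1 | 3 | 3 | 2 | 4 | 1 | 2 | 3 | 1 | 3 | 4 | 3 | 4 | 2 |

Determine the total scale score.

42

Raw sum = 39. Reverse-keyed items: 1, 2, 3, 5, 9, 10, 11, 13, 15; their raw sum = 21.
Each reversal replaces raw with 5 − raw, changing the total by 5 − 2·raw per item.
Total = 39 + 9·5 − 2·21 = 39 + 45 − 42 = 42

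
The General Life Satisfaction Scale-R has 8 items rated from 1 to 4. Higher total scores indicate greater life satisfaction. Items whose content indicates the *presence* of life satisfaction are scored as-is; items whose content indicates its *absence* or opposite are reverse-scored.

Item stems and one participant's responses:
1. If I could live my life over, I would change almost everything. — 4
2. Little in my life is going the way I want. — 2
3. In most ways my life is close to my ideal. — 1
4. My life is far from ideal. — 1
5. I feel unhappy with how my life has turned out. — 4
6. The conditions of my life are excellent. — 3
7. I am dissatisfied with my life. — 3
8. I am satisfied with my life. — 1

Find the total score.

16

Items 1, 2, 4, 5, 7 describe the absence/opposite of life satisfaction → reverse-score.
reversed = (1+4) − raw = 5 − raw.
  item 1: 5 − 4 = 1
  item 2: 5 − 2 = 3
  item 3: 1
  item 4: 5 − 1 = 4
  item 5: 5 − 4 = 1
  item 6: 3
  item 7: 5 − 3 = 2
  item 8: 1
Total = 1 + 3 + 1 + 4 + 1 + 3 + 2 + 1 = 16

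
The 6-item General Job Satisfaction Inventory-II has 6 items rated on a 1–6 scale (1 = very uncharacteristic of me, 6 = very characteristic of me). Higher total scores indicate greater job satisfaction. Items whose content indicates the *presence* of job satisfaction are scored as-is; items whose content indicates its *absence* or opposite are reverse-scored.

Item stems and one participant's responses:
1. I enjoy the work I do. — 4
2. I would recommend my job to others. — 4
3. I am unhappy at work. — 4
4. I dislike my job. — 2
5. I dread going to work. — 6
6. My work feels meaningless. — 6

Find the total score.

18

Items 3, 4, 5, 6 describe the absence/opposite of job satisfaction → reverse-score.
reversed = (1+6) − raw = 7 − raw.
  item 1: 4
  item 2: 4
  item 3: 7 − 4 = 3
  item 4: 7 − 2 = 5
  item 5: 7 − 6 = 1
  item 6: 7 − 6 = 1
Total = 4 + 4 + 3 + 5 + 1 + 1 = 18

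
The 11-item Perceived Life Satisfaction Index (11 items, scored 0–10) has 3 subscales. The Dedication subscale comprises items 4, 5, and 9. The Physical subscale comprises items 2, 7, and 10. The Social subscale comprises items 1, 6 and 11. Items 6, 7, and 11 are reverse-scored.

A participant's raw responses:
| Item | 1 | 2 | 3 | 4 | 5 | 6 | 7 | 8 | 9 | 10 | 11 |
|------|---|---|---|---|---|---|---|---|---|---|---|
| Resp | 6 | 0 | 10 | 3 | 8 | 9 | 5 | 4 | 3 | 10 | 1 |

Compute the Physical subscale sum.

15

Physical items: 2, 7, 10.
Of these, item 7 is reverse-scored; reversed = (0+10) − raw = 10 − raw.
  item 2: 0
  item 7: 10 − 5 = 5
  item 10: 10
Sum = 0 + 5 + 10 = 15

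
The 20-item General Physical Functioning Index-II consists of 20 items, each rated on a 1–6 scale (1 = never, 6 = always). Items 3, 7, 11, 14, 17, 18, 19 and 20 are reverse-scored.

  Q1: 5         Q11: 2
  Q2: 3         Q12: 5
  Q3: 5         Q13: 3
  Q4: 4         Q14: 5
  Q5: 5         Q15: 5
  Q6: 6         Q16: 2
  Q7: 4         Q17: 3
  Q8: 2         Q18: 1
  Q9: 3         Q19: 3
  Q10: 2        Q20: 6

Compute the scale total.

Reversing items 3, 7, 11, 14, 17, 18, 19, & 20 with 7 − raw:
Total = 5 + 3 + (7−5) + 4 + 5 + 6 + (7−4) + 2 + 3 + 2 + (7−2) + 5 + 3 + (7−5) + 5 + 2 + (7−3) + (7−1) + (7−3) + (7−6)
      = 5 + 3 + 2 + 4 + 5 + 6 + 3 + 2 + 3 + 2 + 5 + 5 + 3 + 2 + 5 + 2 + 4 + 6 + 4 + 1 = 72

72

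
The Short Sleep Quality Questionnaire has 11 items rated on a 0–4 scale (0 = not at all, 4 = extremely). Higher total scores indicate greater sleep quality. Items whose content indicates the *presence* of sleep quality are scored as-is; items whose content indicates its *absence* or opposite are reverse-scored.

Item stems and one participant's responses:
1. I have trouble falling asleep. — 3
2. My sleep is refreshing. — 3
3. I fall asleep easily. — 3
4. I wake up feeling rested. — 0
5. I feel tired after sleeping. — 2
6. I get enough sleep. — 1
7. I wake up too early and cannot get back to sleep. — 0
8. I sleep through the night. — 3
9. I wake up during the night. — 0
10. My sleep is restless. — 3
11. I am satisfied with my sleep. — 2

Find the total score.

Items 1, 5, 7, 9, 10 describe the absence/opposite of sleep quality → reverse-score.
reverse-coded value = 4 − response.
  item 1: 4 − 3 = 1
  item 2: 3
  item 3: 3
  item 4: 0
  item 5: 4 − 2 = 2
  item 6: 1
  item 7: 4 − 0 = 4
  item 8: 3
  item 9: 4 − 0 = 4
  item 10: 4 − 3 = 1
  item 11: 2
Total = 1 + 3 + 3 + 0 + 2 + 1 + 4 + 3 + 4 + 1 + 2 = 24

24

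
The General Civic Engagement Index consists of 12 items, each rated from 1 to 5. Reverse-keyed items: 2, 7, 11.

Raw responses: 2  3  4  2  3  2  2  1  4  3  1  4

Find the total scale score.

37

Reverse-coded items (reversed = (1+5) − raw = 6 − raw):
  item 2: 6 − 3 = 3
  item 7: 6 − 2 = 4
  item 11: 6 − 1 = 5
Scored responses: 2, 3, 4, 2, 3, 2, 4, 1, 4, 3, 5, 4
Total = 2 + 3 + 4 + 2 + 3 + 2 + 4 + 1 + 4 + 3 + 5 + 4 = 37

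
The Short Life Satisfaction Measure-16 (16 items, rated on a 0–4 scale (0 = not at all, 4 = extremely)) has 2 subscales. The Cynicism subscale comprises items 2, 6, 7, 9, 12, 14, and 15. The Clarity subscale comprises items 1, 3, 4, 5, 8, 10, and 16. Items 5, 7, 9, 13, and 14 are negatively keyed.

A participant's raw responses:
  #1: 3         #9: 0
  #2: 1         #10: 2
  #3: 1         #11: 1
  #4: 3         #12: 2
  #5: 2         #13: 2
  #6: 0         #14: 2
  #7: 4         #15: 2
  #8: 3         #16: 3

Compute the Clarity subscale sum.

17

Clarity items: 1, 3, 4, 5, 8, 10, 16.
Of these, item 5 is negatively keyed; on a 0–4 scale, reversed = 4 − raw.
  item 1: 3
  item 3: 1
  item 4: 3
  item 5: 4 − 2 = 2
  item 8: 3
  item 10: 2
  item 16: 3
Sum = 3 + 1 + 3 + 2 + 3 + 2 + 3 = 17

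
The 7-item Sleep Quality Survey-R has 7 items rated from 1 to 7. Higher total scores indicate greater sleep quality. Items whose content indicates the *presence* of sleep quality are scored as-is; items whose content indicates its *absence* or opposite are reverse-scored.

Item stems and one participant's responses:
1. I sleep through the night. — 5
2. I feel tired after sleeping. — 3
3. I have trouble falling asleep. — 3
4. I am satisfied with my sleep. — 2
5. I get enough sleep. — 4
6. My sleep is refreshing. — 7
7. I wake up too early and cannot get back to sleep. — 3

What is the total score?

Items 2, 3, 7 describe the absence/opposite of sleep quality → reverse-score.
reverse-coded value = 8 − response.
  item 1: 5
  item 2: 8 − 3 = 5
  item 3: 8 − 3 = 5
  item 4: 2
  item 5: 4
  item 6: 7
  item 7: 8 − 3 = 5
Total = 5 + 5 + 5 + 2 + 4 + 7 + 5 = 33

33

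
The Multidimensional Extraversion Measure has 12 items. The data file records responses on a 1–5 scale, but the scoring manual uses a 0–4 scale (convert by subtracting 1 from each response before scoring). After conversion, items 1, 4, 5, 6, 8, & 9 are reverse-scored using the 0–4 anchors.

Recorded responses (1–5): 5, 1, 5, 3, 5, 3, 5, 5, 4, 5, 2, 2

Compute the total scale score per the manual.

19

Convert to 0–4: 4, 0, 4, 2, 4, 2, 4, 4, 3, 4, 1, 1
Reverse-coded (reversed = (0+4) − raw = 4 − raw):
  item 1: 4 − 4 = 0
  item 4: 4 − 2 = 2
  item 5: 4 − 4 = 0
  item 6: 4 − 2 = 2
  item 8: 4 − 4 = 0
  item 9: 4 − 3 = 1
Scored: 0, 0, 4, 2, 0, 2, 4, 0, 1, 4, 1, 1
Total = 19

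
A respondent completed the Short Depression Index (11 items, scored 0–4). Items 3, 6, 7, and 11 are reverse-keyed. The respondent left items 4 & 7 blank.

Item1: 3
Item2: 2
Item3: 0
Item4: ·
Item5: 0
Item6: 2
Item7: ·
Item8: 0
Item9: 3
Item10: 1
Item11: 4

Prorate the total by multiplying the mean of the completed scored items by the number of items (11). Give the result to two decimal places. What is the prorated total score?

Reverse-coded (reversed = (0+4) − raw = 4 − raw):
  item 3: 4 − 0 = 4
  item 6: 4 − 2 = 2
  item 11: 4 − 4 = 0
Completed scored items (9 of 11): 3, 2, 4, 0, 2, 0, 3, 1, 0; sum = 15.
Person mean = 15 / 9 ≈ 1.6667
Prorated total = (15 / 9) × 11 = 18.33 (to 2 dp)

18.33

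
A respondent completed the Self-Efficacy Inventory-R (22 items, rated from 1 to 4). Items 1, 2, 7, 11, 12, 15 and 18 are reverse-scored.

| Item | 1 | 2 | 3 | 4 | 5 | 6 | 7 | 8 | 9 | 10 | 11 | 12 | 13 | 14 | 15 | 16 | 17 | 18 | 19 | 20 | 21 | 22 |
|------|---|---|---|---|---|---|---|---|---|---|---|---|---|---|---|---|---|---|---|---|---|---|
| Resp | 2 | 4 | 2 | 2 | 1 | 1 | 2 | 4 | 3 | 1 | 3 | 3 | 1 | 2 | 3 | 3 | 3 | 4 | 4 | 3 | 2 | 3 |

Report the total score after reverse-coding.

Reverse-scored items use 5 − raw:
  item 1: 5 − 2 = 3
  item 2: 5 − 4 = 1
  item 7: 5 − 2 = 3
  item 11: 5 − 3 = 2
  item 12: 5 − 3 = 2
  item 15: 5 − 3 = 2
  item 18: 5 − 4 = 1
Scored items: 3, 1, 2, 2, 1, 1, 3, 4, 3, 1, 2, 2, 1, 2, 2, 3, 3, 1, 4, 3, 2, 3
Total = 3 + 1 + 2 + 2 + 1 + 1 + 3 + 4 + 3 + 1 + 2 + 2 + 1 + 2 + 2 + 3 + 3 + 1 + 4 + 3 + 2 + 3 = 49

49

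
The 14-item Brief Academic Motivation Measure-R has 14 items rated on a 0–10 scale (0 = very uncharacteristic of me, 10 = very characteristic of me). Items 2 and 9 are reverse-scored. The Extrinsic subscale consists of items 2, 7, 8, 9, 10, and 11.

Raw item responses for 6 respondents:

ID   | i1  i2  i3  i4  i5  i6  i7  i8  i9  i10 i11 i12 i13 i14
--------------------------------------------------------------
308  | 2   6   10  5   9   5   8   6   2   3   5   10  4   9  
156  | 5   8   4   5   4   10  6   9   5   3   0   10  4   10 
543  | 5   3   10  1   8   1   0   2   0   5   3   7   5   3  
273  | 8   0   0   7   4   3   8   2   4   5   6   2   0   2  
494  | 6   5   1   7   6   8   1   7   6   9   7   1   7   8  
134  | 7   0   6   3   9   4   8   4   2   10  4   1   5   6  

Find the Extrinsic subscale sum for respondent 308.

34

Respondent 308 raw: 2, 6, 10, 5, 9, 5, 8, 6, 2, 3, 5, 10, 4, 9.
Extrinsic items: 2, 7, 8, 9, 10, 11.
Reverse-coded (on a 0–10 scale, reversed = 10 − raw):
  item 2: 10 − 6 = 4
  item 7: 8
  item 8: 6
  item 9: 10 − 2 = 8
  item 10: 3
  item 11: 5
Sum = 4 + 8 + 6 + 8 + 3 + 5 = 34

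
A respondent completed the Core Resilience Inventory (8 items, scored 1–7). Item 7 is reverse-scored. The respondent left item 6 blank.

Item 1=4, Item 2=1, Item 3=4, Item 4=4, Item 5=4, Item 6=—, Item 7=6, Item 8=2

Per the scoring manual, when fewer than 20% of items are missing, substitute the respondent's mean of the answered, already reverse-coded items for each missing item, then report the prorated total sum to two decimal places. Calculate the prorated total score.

Reverse-coded (on a 1–7 scale, reversed = 8 − raw):
  item 7: 8 − 6 = 2
Completed scored items (7 of 8): 4, 1, 4, 4, 4, 2, 2; sum = 21.
Person mean = 21 / 7 ≈ 3.0000
Prorated total = (21 / 7) × 8 = 24.00 (to 2 dp)

24.00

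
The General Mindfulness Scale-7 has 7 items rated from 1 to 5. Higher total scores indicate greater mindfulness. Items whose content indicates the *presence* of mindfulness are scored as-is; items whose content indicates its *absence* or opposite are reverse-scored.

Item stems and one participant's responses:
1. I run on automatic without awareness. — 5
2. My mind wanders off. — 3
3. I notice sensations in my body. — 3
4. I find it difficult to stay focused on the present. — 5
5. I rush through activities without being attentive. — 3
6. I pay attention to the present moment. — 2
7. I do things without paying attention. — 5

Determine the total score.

14

Items 1, 2, 4, 5, 7 describe the absence/opposite of mindfulness → reverse-score.
reversed = (1+5) − raw = 6 − raw.
  item 1: 6 − 5 = 1
  item 2: 6 − 3 = 3
  item 3: 3
  item 4: 6 − 5 = 1
  item 5: 6 − 3 = 3
  item 6: 2
  item 7: 6 − 5 = 1
Total = 1 + 3 + 3 + 1 + 3 + 2 + 1 = 14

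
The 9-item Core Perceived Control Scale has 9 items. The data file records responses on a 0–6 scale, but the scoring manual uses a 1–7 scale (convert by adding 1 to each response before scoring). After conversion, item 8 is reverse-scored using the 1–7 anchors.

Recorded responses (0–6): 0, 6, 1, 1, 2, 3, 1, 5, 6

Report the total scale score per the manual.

Convert to 1–7: 1, 7, 2, 2, 3, 4, 2, 6, 7
Reverse-coded (reversed = (1+7) − raw = 8 − raw):
  item 8: 8 − 6 = 2
Scored: 1, 7, 2, 2, 3, 4, 2, 2, 7
Total = 30

30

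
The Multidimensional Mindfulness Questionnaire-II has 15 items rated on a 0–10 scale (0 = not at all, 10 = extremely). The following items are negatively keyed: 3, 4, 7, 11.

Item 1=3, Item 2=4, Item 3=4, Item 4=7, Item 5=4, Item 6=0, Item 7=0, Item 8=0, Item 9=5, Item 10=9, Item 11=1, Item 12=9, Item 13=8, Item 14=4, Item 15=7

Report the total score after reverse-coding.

81

Apply reverse scoring (on a 0–10 scale, reversed = 10 − raw):
  item 3: 10 − 4 = 6
  item 4: 10 − 7 = 3
  item 7: 10 − 0 = 10
  item 11: 10 − 1 = 9
Scored responses: 3, 4, 6, 3, 4, 0, 10, 0, 5, 9, 9, 9, 8, 4, 7
Total = 3 + 4 + 6 + 3 + 4 + 0 + 10 + 0 + 5 + 9 + 9 + 9 + 8 + 4 + 7 = 81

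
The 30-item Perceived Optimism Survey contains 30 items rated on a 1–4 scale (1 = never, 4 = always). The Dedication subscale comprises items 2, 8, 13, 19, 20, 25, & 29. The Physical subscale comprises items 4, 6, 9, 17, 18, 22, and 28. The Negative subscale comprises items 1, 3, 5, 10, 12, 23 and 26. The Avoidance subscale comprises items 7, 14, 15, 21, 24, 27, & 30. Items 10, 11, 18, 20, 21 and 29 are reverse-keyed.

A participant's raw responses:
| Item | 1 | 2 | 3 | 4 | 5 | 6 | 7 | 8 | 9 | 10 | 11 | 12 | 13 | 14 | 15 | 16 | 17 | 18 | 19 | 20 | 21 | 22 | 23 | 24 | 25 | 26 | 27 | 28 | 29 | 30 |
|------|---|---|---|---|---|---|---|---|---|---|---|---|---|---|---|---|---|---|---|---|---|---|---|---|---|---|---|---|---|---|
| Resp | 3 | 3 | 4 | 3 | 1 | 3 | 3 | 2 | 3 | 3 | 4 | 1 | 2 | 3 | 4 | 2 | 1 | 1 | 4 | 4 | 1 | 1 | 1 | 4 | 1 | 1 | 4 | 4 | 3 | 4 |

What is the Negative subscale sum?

13

Negative items: 1, 3, 5, 10, 12, 23, 26.
Of these, item 10 is reverse-keyed; reverse-coded value = 5 − response.
  item 1: 3
  item 3: 4
  item 5: 1
  item 10: 5 − 3 = 2
  item 12: 1
  item 23: 1
  item 26: 1
Sum = 3 + 4 + 1 + 2 + 1 + 1 + 1 = 13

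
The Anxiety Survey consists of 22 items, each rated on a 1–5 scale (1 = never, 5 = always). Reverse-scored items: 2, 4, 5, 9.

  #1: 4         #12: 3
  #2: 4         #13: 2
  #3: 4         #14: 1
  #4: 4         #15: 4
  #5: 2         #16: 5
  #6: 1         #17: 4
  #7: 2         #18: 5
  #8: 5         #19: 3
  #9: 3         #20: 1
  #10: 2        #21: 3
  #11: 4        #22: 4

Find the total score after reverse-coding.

Raw sum = 70. Reverse-scored items: 2, 4, 5, 9; their raw sum = 13.
Each reversal replaces raw with 6 − raw, changing the total by 6 − 2·raw per item.
Total = 70 + 4·6 − 2·13 = 70 + 24 − 26 = 68

68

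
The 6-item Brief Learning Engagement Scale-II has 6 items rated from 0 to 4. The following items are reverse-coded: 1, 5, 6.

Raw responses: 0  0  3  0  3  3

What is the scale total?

Reverse-coded items use 4 − raw:
  item 1: 4 − 0 = 4
  item 5: 4 − 3 = 1
  item 6: 4 − 3 = 1
Scored items: 4, 0, 3, 0, 1, 1
Total = 4 + 0 + 3 + 0 + 1 + 1 = 9

9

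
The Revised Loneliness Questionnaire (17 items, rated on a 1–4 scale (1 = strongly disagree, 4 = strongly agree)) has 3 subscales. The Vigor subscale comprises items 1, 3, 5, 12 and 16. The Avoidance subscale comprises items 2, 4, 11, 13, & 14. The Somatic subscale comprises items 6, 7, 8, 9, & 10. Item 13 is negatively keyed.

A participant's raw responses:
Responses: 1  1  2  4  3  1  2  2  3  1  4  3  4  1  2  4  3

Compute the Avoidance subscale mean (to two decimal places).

Avoidance items: 2, 4, 11, 13, 14.
Of these, item 13 is negatively keyed; reversed = (1+4) − raw = 5 − raw.
  item 2: 1
  item 4: 4
  item 11: 4
  item 13: 5 − 4 = 1
  item 14: 1
Sum = 1 + 4 + 4 + 1 + 1 = 11
Mean = 11 / 5 = 2.20

2.20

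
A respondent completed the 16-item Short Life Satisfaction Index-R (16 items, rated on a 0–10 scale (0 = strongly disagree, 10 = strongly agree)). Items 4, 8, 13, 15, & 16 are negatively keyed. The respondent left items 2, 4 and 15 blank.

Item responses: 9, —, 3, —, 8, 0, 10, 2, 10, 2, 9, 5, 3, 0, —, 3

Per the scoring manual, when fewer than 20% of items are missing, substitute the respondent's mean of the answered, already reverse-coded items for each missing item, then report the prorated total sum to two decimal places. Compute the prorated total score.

Reverse-coded (reverse-coded value = 10 − response):
  item 8: 10 − 2 = 8
  item 13: 10 − 3 = 7
  item 16: 10 − 3 = 7
Completed scored items (13 of 16): 9, 3, 8, 0, 10, 8, 10, 2, 9, 5, 7, 0, 7; sum = 78.
Person mean = 78 / 13 ≈ 6.0000
Prorated total = (78 / 13) × 16 = 96.00 (to 2 dp)

96.00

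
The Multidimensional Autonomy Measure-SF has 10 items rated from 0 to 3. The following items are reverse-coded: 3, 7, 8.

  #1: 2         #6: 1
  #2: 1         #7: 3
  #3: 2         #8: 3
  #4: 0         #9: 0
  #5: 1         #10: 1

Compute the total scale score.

Reversing items 3, 7, and 8 with 3 − raw:
Total = 2 + 1 + (3−2) + 0 + 1 + 1 + (3−3) + (3−3) + 0 + 1
      = 2 + 1 + 1 + 0 + 1 + 1 + 0 + 0 + 0 + 1 = 7

7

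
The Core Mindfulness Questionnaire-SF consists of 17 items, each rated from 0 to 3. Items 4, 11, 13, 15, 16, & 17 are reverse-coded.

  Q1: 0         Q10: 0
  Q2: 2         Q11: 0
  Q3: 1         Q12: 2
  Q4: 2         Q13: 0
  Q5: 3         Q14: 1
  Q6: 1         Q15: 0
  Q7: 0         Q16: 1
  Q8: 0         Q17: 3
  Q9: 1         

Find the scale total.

23

Raw sum = 17. Reverse-coded items: 4, 11, 13, 15, 16, 17; their raw sum = 6.
Each reversal replaces raw with 3 − raw, changing the total by 3 − 2·raw per item.
Total = 17 + 6·3 − 2·6 = 17 + 18 − 12 = 23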